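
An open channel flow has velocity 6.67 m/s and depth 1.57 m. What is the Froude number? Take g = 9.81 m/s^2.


The Froude number is defined as Fr = V / sqrt(g*y).
g*y = 9.81 * 1.57 = 15.4017.
sqrt(g*y) = sqrt(15.4017) = 3.9245.
Fr = 6.67 / 3.9245 = 1.6996.

1.6996


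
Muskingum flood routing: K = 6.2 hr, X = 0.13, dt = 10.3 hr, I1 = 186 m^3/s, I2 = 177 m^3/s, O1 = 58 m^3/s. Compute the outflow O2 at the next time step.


Muskingum coefficients:
denom = 2*K*(1-X) + dt = 2*6.2*(1-0.13) + 10.3 = 21.088.
C0 = (dt - 2*K*X)/denom = (10.3 - 2*6.2*0.13)/21.088 = 0.412.
C1 = (dt + 2*K*X)/denom = (10.3 + 2*6.2*0.13)/21.088 = 0.5649.
C2 = (2*K*(1-X) - dt)/denom = 0.0231.
O2 = C0*I2 + C1*I1 + C2*O1
   = 0.412*177 + 0.5649*186 + 0.0231*58
   = 179.33 m^3/s.

179.33


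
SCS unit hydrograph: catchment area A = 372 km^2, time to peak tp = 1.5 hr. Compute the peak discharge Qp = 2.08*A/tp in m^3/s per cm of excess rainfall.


SCS formula: Qp = 2.08 * A / tp.
Qp = 2.08 * 372 / 1.5
   = 773.76 / 1.5
   = 515.84 m^3/s per cm.

515.84


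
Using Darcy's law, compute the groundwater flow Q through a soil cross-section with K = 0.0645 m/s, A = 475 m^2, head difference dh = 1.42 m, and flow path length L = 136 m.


Darcy's law: Q = K * A * i, where i = dh/L.
Hydraulic gradient i = 1.42 / 136 = 0.010441.
Q = 0.0645 * 475 * 0.010441
  = 0.3199 m^3/s.

0.3199


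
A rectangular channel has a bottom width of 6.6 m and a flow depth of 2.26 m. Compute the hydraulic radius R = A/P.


For a rectangular section:
Flow area A = b * y = 6.6 * 2.26 = 14.92 m^2.
Wetted perimeter P = b + 2y = 6.6 + 2*2.26 = 11.12 m.
Hydraulic radius R = A/P = 14.92 / 11.12 = 1.3414 m.

1.3414


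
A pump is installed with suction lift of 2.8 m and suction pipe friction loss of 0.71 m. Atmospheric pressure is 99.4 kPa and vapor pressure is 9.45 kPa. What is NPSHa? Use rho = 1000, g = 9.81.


NPSHa = p_atm/(rho*g) - z_s - hf_s - p_vap/(rho*g).
p_atm/(rho*g) = 99.4*1000 / (1000*9.81) = 10.133 m.
p_vap/(rho*g) = 9.45*1000 / (1000*9.81) = 0.963 m.
NPSHa = 10.133 - 2.8 - 0.71 - 0.963
      = 5.66 m.

5.66


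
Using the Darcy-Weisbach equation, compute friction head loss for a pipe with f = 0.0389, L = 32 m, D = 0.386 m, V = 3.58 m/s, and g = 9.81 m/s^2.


Darcy-Weisbach equation: h_f = f * (L/D) * V^2/(2g).
f * L/D = 0.0389 * 32/0.386 = 3.2249.
V^2/(2g) = 3.58^2 / (2*9.81) = 12.8164 / 19.62 = 0.6532 m.
h_f = 3.2249 * 0.6532 = 2.107 m.

2.107


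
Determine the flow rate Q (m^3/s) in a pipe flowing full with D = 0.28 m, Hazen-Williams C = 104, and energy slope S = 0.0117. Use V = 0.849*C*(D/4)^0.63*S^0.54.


For a full circular pipe, R = D/4 = 0.28/4 = 0.07 m.
V = 0.849 * 104 * 0.07^0.63 * 0.0117^0.54
  = 0.849 * 104 * 0.187246 * 0.090536
  = 1.4968 m/s.
Pipe area A = pi*D^2/4 = pi*0.28^2/4 = 0.0616 m^2.
Q = A * V = 0.0616 * 1.4968 = 0.0922 m^3/s.

0.0922


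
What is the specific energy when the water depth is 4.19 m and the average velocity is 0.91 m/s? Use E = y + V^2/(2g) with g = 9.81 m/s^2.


Specific energy E = y + V^2/(2g).
Velocity head = V^2/(2g) = 0.91^2 / (2*9.81) = 0.8281 / 19.62 = 0.0422 m.
E = 4.19 + 0.0422 = 4.2322 m.

4.2322


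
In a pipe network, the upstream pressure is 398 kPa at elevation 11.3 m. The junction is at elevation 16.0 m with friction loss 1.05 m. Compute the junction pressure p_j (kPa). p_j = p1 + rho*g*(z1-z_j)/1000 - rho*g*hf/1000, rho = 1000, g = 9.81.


Junction pressure: p_j = p1 + rho*g*(z1 - z_j)/1000 - rho*g*hf/1000.
Elevation term = 1000*9.81*(11.3 - 16.0)/1000 = -46.107 kPa.
Friction term = 1000*9.81*1.05/1000 = 10.3 kPa.
p_j = 398 + -46.107 - 10.3 = 341.59 kPa.

341.59


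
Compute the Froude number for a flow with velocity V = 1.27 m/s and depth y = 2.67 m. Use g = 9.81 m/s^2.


The Froude number is defined as Fr = V / sqrt(g*y).
g*y = 9.81 * 2.67 = 26.1927.
sqrt(g*y) = sqrt(26.1927) = 5.1179.
Fr = 1.27 / 5.1179 = 0.2481.

0.2481


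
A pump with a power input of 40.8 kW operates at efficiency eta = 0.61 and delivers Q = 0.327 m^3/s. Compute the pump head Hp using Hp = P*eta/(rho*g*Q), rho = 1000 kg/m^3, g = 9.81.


Pump head formula: Hp = P * eta / (rho * g * Q).
Numerator: P * eta = 40.8 * 1000 * 0.61 = 24888.0 W.
Denominator: rho * g * Q = 1000 * 9.81 * 0.327 = 3207.87.
Hp = 24888.0 / 3207.87 = 7.76 m.

7.76


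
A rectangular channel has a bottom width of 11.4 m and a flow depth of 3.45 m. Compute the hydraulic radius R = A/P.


For a rectangular section:
Flow area A = b * y = 11.4 * 3.45 = 39.33 m^2.
Wetted perimeter P = b + 2y = 11.4 + 2*3.45 = 18.3 m.
Hydraulic radius R = A/P = 39.33 / 18.3 = 2.1492 m.

2.1492


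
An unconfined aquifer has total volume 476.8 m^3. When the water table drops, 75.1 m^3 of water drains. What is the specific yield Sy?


Specific yield Sy = Volume drained / Total volume.
Sy = 75.1 / 476.8
   = 0.1575.

0.1575


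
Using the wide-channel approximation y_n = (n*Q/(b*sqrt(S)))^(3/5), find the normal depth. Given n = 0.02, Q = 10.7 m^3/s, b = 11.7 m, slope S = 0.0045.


We use the wide-channel approximation y_n = (n*Q/(b*sqrt(S)))^(3/5).
sqrt(S) = sqrt(0.0045) = 0.067082.
Numerator: n*Q = 0.02 * 10.7 = 0.214.
Denominator: b*sqrt(S) = 11.7 * 0.067082 = 0.784859.
arg = 0.2727.
y_n = 0.2727^(3/5) = 0.4585 m.

0.4585


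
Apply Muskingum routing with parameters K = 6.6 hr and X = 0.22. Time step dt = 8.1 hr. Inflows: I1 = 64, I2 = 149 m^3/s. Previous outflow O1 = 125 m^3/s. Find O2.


Muskingum coefficients:
denom = 2*K*(1-X) + dt = 2*6.6*(1-0.22) + 8.1 = 18.396.
C0 = (dt - 2*K*X)/denom = (8.1 - 2*6.6*0.22)/18.396 = 0.2825.
C1 = (dt + 2*K*X)/denom = (8.1 + 2*6.6*0.22)/18.396 = 0.5982.
C2 = (2*K*(1-X) - dt)/denom = 0.1194.
O2 = C0*I2 + C1*I1 + C2*O1
   = 0.2825*149 + 0.5982*64 + 0.1194*125
   = 95.29 m^3/s.

95.29


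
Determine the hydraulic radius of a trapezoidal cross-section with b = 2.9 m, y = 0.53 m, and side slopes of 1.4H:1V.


For a trapezoidal section with side slope z:
A = (b + z*y)*y = (2.9 + 1.4*0.53)*0.53 = 1.93 m^2.
P = b + 2*y*sqrt(1 + z^2) = 2.9 + 2*0.53*sqrt(1 + 1.4^2) = 4.724 m.
R = A/P = 1.93 / 4.724 = 0.4086 m.

0.4086


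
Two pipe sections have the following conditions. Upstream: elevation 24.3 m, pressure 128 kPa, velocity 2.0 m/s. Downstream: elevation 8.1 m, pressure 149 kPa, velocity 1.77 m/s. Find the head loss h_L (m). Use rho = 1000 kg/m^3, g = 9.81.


Total head at each section: H = z + p/(rho*g) + V^2/(2g).
H1 = 24.3 + 128*1000/(1000*9.81) + 2.0^2/(2*9.81)
   = 24.3 + 13.048 + 0.2039
   = 37.552 m.
H2 = 8.1 + 149*1000/(1000*9.81) + 1.77^2/(2*9.81)
   = 8.1 + 15.189 + 0.1597
   = 23.448 m.
h_L = H1 - H2 = 37.552 - 23.448 = 14.104 m.

14.104


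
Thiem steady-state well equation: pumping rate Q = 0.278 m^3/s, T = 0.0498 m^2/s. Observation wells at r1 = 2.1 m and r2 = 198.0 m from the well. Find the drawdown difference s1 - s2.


Thiem equation: s1 - s2 = Q/(2*pi*T) * ln(r2/r1).
ln(r2/r1) = ln(198.0/2.1) = 4.5463.
Q/(2*pi*T) = 0.278 / (2*pi*0.0498) = 0.278 / 0.3129 = 0.8885.
s1 - s2 = 0.8885 * 4.5463 = 4.0392 m.

4.0392


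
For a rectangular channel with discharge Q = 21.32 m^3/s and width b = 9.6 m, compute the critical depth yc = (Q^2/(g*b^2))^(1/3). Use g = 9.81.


Using yc = (Q^2 / (g * b^2))^(1/3):
Q^2 = 21.32^2 = 454.54.
g * b^2 = 9.81 * 9.6^2 = 9.81 * 92.16 = 904.09.
Q^2 / (g*b^2) = 454.54 / 904.09 = 0.5028.
yc = 0.5028^(1/3) = 0.7952 m.

0.7952


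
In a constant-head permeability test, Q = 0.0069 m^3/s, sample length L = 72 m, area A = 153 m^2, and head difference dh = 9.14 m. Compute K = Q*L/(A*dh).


From K = Q*L / (A*dh):
Numerator: Q*L = 0.0069 * 72 = 0.4968.
Denominator: A*dh = 153 * 9.14 = 1398.42.
K = 0.4968 / 1398.42 = 0.000355 m/s.

0.000355


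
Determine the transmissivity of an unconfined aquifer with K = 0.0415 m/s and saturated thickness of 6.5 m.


Transmissivity is defined as T = K * h.
T = 0.0415 * 6.5
  = 0.2697 m^2/s.

0.2697


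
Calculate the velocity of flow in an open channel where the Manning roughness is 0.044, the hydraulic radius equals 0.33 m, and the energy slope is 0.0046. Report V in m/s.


Manning's equation gives V = (1/n) * R^(2/3) * S^(1/2).
First, compute R^(2/3) = 0.33^(2/3) = 0.4775.
Next, S^(1/2) = 0.0046^(1/2) = 0.067823.
Then 1/n = 1/0.044 = 22.73.
V = 22.73 * 0.4775 * 0.067823 = 0.7361 m/s.

0.7361


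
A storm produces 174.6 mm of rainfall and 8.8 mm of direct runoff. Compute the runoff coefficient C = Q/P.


The runoff coefficient C = runoff depth / rainfall depth.
C = 8.8 / 174.6
  = 0.0504.

0.0504


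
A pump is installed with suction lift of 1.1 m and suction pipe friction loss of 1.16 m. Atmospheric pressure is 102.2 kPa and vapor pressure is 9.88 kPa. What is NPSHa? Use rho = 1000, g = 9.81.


NPSHa = p_atm/(rho*g) - z_s - hf_s - p_vap/(rho*g).
p_atm/(rho*g) = 102.2*1000 / (1000*9.81) = 10.418 m.
p_vap/(rho*g) = 9.88*1000 / (1000*9.81) = 1.007 m.
NPSHa = 10.418 - 1.1 - 1.16 - 1.007
      = 7.15 m.

7.15


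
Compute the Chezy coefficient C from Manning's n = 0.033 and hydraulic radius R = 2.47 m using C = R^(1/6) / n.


The Chezy coefficient relates to Manning's n through C = R^(1/6) / n.
R^(1/6) = 2.47^(1/6) = 1.162651.
C = 1.162651 / 0.033 = 35.23 m^(1/2)/s.

35.23


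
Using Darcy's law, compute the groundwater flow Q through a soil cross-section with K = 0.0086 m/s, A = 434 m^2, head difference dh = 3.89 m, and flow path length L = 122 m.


Darcy's law: Q = K * A * i, where i = dh/L.
Hydraulic gradient i = 3.89 / 122 = 0.031885.
Q = 0.0086 * 434 * 0.031885
  = 0.119 m^3/s.

0.119


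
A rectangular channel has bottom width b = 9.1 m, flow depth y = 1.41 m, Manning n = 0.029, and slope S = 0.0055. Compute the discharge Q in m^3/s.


For a rectangular channel, the cross-sectional area A = b * y = 9.1 * 1.41 = 12.83 m^2.
The wetted perimeter P = b + 2y = 9.1 + 2*1.41 = 11.92 m.
Hydraulic radius R = A/P = 12.83/11.92 = 1.0764 m.
Velocity V = (1/n)*R^(2/3)*S^(1/2) = (1/0.029)*1.0764^(2/3)*0.0055^(1/2) = 2.686 m/s.
Discharge Q = A * V = 12.83 * 2.686 = 34.464 m^3/s.

34.464


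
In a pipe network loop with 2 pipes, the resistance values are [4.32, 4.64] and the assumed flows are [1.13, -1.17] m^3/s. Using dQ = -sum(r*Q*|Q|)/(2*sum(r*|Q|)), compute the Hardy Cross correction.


Numerator terms (r*Q*|Q|): 4.32*1.13*|1.13| = 5.5162; 4.64*-1.17*|-1.17| = -6.3517.
Sum of numerator = -0.8355.
Denominator terms (r*|Q|): 4.32*|1.13| = 4.8816; 4.64*|-1.17| = 5.4288.
2 * sum of denominator = 2 * 10.3104 = 20.6208.
dQ = --0.8355 / 20.6208 = 0.0405 m^3/s.

0.0405


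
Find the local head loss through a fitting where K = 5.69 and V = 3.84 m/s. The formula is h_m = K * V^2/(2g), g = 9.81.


Minor loss formula: h_m = K * V^2/(2g).
V^2 = 3.84^2 = 14.7456.
V^2/(2g) = 14.7456 / 19.62 = 0.7516 m.
h_m = 5.69 * 0.7516 = 4.2764 m.

4.2764


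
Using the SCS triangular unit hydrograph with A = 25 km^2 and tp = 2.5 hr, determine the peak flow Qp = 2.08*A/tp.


SCS formula: Qp = 2.08 * A / tp.
Qp = 2.08 * 25 / 2.5
   = 52.0 / 2.5
   = 20.8 m^3/s per cm.

20.8


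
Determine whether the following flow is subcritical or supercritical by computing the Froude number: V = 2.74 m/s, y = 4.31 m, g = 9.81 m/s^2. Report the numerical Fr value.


The Froude number is defined as Fr = V / sqrt(g*y).
g*y = 9.81 * 4.31 = 42.2811.
sqrt(g*y) = sqrt(42.2811) = 6.5024.
Fr = 2.74 / 6.5024 = 0.4214.
Since Fr < 1, the flow is subcritical.

0.4214


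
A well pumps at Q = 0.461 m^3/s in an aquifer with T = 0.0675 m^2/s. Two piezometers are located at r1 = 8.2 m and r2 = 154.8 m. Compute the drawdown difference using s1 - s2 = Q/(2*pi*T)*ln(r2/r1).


Thiem equation: s1 - s2 = Q/(2*pi*T) * ln(r2/r1).
ln(r2/r1) = ln(154.8/8.2) = 2.938.
Q/(2*pi*T) = 0.461 / (2*pi*0.0675) = 0.461 / 0.4241 = 1.087.
s1 - s2 = 1.087 * 2.938 = 3.1935 m.

3.1935


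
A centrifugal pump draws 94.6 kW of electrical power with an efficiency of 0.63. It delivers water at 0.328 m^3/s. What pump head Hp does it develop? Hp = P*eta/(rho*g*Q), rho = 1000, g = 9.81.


Pump head formula: Hp = P * eta / (rho * g * Q).
Numerator: P * eta = 94.6 * 1000 * 0.63 = 59598.0 W.
Denominator: rho * g * Q = 1000 * 9.81 * 0.328 = 3217.68.
Hp = 59598.0 / 3217.68 = 18.52 m.

18.52


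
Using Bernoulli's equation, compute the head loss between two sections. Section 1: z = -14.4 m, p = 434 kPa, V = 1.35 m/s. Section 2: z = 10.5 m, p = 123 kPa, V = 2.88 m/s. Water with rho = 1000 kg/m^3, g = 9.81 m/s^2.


Total head at each section: H = z + p/(rho*g) + V^2/(2g).
H1 = -14.4 + 434*1000/(1000*9.81) + 1.35^2/(2*9.81)
   = -14.4 + 44.241 + 0.0929
   = 29.933 m.
H2 = 10.5 + 123*1000/(1000*9.81) + 2.88^2/(2*9.81)
   = 10.5 + 12.538 + 0.4228
   = 23.461 m.
h_L = H1 - H2 = 29.933 - 23.461 = 6.472 m.

6.472


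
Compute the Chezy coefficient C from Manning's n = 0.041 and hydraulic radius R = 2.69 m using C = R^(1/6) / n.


The Chezy coefficient relates to Manning's n through C = R^(1/6) / n.
R^(1/6) = 2.69^(1/6) = 1.179303.
C = 1.179303 / 0.041 = 28.76 m^(1/2)/s.

28.76


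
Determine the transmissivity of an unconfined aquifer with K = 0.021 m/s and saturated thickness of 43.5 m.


Transmissivity is defined as T = K * h.
T = 0.021 * 43.5
  = 0.9135 m^2/s.

0.9135


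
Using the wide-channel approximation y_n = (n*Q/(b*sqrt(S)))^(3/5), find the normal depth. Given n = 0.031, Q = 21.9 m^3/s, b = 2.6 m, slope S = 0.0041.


We use the wide-channel approximation y_n = (n*Q/(b*sqrt(S)))^(3/5).
sqrt(S) = sqrt(0.0041) = 0.064031.
Numerator: n*Q = 0.031 * 21.9 = 0.6789.
Denominator: b*sqrt(S) = 2.6 * 0.064031 = 0.166481.
arg = 4.0779.
y_n = 4.0779^(3/5) = 2.3242 m.

2.3242


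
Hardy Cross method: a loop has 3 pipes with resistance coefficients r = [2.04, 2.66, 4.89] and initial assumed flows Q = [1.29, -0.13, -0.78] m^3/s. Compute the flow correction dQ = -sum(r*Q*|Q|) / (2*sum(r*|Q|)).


Numerator terms (r*Q*|Q|): 2.04*1.29*|1.29| = 3.3948; 2.66*-0.13*|-0.13| = -0.045; 4.89*-0.78*|-0.78| = -2.9751.
Sum of numerator = 0.3747.
Denominator terms (r*|Q|): 2.04*|1.29| = 2.6316; 2.66*|-0.13| = 0.3458; 4.89*|-0.78| = 3.8142.
2 * sum of denominator = 2 * 6.7916 = 13.5832.
dQ = -0.3747 / 13.5832 = -0.0276 m^3/s.

-0.0276


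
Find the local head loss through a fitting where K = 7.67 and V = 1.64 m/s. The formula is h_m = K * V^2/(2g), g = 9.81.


Minor loss formula: h_m = K * V^2/(2g).
V^2 = 1.64^2 = 2.6896.
V^2/(2g) = 2.6896 / 19.62 = 0.1371 m.
h_m = 7.67 * 0.1371 = 1.0514 m.

1.0514


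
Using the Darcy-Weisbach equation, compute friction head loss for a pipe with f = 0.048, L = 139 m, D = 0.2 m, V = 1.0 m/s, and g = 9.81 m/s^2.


Darcy-Weisbach equation: h_f = f * (L/D) * V^2/(2g).
f * L/D = 0.048 * 139/0.2 = 33.36.
V^2/(2g) = 1.0^2 / (2*9.81) = 1.0 / 19.62 = 0.051 m.
h_f = 33.36 * 0.051 = 1.7 m.

1.7


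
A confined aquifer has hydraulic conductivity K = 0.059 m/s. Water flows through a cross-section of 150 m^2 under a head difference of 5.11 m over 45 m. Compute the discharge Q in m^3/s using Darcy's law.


Darcy's law: Q = K * A * i, where i = dh/L.
Hydraulic gradient i = 5.11 / 45 = 0.113556.
Q = 0.059 * 150 * 0.113556
  = 1.005 m^3/s.

1.005


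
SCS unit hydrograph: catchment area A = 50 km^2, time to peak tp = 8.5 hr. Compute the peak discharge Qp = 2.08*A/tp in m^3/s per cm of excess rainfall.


SCS formula: Qp = 2.08 * A / tp.
Qp = 2.08 * 50 / 8.5
   = 104.0 / 8.5
   = 12.24 m^3/s per cm.

12.24


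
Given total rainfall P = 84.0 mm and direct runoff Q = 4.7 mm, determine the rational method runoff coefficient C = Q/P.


The runoff coefficient C = runoff depth / rainfall depth.
C = 4.7 / 84.0
  = 0.056.

0.056


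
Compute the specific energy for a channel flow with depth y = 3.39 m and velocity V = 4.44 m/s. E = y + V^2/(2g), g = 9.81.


Specific energy E = y + V^2/(2g).
Velocity head = V^2/(2g) = 4.44^2 / (2*9.81) = 19.7136 / 19.62 = 1.0048 m.
E = 3.39 + 1.0048 = 4.3948 m.

4.3948


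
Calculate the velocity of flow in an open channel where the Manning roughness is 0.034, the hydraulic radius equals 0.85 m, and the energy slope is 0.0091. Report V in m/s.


Manning's equation gives V = (1/n) * R^(2/3) * S^(1/2).
First, compute R^(2/3) = 0.85^(2/3) = 0.8973.
Next, S^(1/2) = 0.0091^(1/2) = 0.095394.
Then 1/n = 1/0.034 = 29.41.
V = 29.41 * 0.8973 * 0.095394 = 2.5176 m/s.

2.5176


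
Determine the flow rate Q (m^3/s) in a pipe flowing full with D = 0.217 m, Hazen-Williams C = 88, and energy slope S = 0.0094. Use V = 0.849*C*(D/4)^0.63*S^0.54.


For a full circular pipe, R = D/4 = 0.217/4 = 0.0542 m.
V = 0.849 * 88 * 0.0542^0.63 * 0.0094^0.54
  = 0.849 * 88 * 0.159467 * 0.080443
  = 0.9584 m/s.
Pipe area A = pi*D^2/4 = pi*0.217^2/4 = 0.037 m^2.
Q = A * V = 0.037 * 0.9584 = 0.0354 m^3/s.

0.0354


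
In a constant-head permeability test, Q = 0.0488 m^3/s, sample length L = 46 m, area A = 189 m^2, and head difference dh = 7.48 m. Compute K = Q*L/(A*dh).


From K = Q*L / (A*dh):
Numerator: Q*L = 0.0488 * 46 = 2.2448.
Denominator: A*dh = 189 * 7.48 = 1413.72.
K = 2.2448 / 1413.72 = 0.001588 m/s.

0.001588


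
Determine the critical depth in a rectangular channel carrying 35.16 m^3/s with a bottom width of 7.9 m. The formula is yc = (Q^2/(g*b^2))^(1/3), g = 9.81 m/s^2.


Using yc = (Q^2 / (g * b^2))^(1/3):
Q^2 = 35.16^2 = 1236.23.
g * b^2 = 9.81 * 7.9^2 = 9.81 * 62.41 = 612.24.
Q^2 / (g*b^2) = 1236.23 / 612.24 = 2.0192.
yc = 2.0192^(1/3) = 1.2639 m.

1.2639


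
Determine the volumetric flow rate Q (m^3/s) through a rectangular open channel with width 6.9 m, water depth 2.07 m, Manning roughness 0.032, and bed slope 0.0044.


For a rectangular channel, the cross-sectional area A = b * y = 6.9 * 2.07 = 14.28 m^2.
The wetted perimeter P = b + 2y = 6.9 + 2*2.07 = 11.04 m.
Hydraulic radius R = A/P = 14.28/11.04 = 1.2937 m.
Velocity V = (1/n)*R^(2/3)*S^(1/2) = (1/0.032)*1.2937^(2/3)*0.0044^(1/2) = 2.4612 m/s.
Discharge Q = A * V = 14.28 * 2.4612 = 35.153 m^3/s.

35.153


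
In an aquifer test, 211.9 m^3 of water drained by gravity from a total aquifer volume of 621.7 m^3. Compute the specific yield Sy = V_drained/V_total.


Specific yield Sy = Volume drained / Total volume.
Sy = 211.9 / 621.7
   = 0.3408.

0.3408


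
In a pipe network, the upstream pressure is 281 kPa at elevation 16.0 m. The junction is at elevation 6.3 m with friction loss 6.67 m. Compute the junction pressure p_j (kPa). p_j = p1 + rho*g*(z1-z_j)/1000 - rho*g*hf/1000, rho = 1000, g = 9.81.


Junction pressure: p_j = p1 + rho*g*(z1 - z_j)/1000 - rho*g*hf/1000.
Elevation term = 1000*9.81*(16.0 - 6.3)/1000 = 95.157 kPa.
Friction term = 1000*9.81*6.67/1000 = 65.433 kPa.
p_j = 281 + 95.157 - 65.433 = 310.72 kPa.

310.72


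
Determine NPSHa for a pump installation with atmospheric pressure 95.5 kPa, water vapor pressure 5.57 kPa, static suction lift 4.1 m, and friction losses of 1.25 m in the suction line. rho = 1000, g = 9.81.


NPSHa = p_atm/(rho*g) - z_s - hf_s - p_vap/(rho*g).
p_atm/(rho*g) = 95.5*1000 / (1000*9.81) = 9.735 m.
p_vap/(rho*g) = 5.57*1000 / (1000*9.81) = 0.568 m.
NPSHa = 9.735 - 4.1 - 1.25 - 0.568
      = 3.82 m.

3.82


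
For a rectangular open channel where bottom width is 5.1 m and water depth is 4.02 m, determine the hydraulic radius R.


For a rectangular section:
Flow area A = b * y = 5.1 * 4.02 = 20.5 m^2.
Wetted perimeter P = b + 2y = 5.1 + 2*4.02 = 13.14 m.
Hydraulic radius R = A/P = 20.5 / 13.14 = 1.5603 m.

1.5603


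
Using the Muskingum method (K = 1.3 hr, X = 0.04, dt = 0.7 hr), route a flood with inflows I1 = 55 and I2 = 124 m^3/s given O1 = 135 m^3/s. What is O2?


Muskingum coefficients:
denom = 2*K*(1-X) + dt = 2*1.3*(1-0.04) + 0.7 = 3.196.
C0 = (dt - 2*K*X)/denom = (0.7 - 2*1.3*0.04)/3.196 = 0.1865.
C1 = (dt + 2*K*X)/denom = (0.7 + 2*1.3*0.04)/3.196 = 0.2516.
C2 = (2*K*(1-X) - dt)/denom = 0.562.
O2 = C0*I2 + C1*I1 + C2*O1
   = 0.1865*124 + 0.2516*55 + 0.562*135
   = 112.82 m^3/s.

112.82


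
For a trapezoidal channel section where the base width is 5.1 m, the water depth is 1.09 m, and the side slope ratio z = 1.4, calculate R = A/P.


For a trapezoidal section with side slope z:
A = (b + z*y)*y = (5.1 + 1.4*1.09)*1.09 = 7.222 m^2.
P = b + 2*y*sqrt(1 + z^2) = 5.1 + 2*1.09*sqrt(1 + 1.4^2) = 8.851 m.
R = A/P = 7.222 / 8.851 = 0.816 m.

0.816


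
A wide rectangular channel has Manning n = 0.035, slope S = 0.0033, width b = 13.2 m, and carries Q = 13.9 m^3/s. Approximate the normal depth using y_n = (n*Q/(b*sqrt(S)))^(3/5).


We use the wide-channel approximation y_n = (n*Q/(b*sqrt(S)))^(3/5).
sqrt(S) = sqrt(0.0033) = 0.057446.
Numerator: n*Q = 0.035 * 13.9 = 0.4865.
Denominator: b*sqrt(S) = 13.2 * 0.057446 = 0.758287.
arg = 0.6416.
y_n = 0.6416^(3/5) = 0.7662 m.

0.7662


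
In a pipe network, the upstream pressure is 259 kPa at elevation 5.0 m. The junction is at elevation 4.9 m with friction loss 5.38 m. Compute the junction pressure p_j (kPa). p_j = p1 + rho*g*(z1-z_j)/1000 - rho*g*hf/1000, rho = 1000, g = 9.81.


Junction pressure: p_j = p1 + rho*g*(z1 - z_j)/1000 - rho*g*hf/1000.
Elevation term = 1000*9.81*(5.0 - 4.9)/1000 = 0.981 kPa.
Friction term = 1000*9.81*5.38/1000 = 52.778 kPa.
p_j = 259 + 0.981 - 52.778 = 207.2 kPa.

207.2


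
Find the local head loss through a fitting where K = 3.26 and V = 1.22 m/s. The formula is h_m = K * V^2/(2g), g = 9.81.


Minor loss formula: h_m = K * V^2/(2g).
V^2 = 1.22^2 = 1.4884.
V^2/(2g) = 1.4884 / 19.62 = 0.0759 m.
h_m = 3.26 * 0.0759 = 0.2473 m.

0.2473


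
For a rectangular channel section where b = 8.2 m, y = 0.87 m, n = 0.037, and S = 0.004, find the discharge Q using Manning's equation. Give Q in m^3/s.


For a rectangular channel, the cross-sectional area A = b * y = 8.2 * 0.87 = 7.13 m^2.
The wetted perimeter P = b + 2y = 8.2 + 2*0.87 = 9.94 m.
Hydraulic radius R = A/P = 7.13/9.94 = 0.7177 m.
Velocity V = (1/n)*R^(2/3)*S^(1/2) = (1/0.037)*0.7177^(2/3)*0.004^(1/2) = 1.3702 m/s.
Discharge Q = A * V = 7.13 * 1.3702 = 9.775 m^3/s.

9.775


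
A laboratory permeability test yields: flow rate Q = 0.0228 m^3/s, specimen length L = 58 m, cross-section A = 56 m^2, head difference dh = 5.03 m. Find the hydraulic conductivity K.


From K = Q*L / (A*dh):
Numerator: Q*L = 0.0228 * 58 = 1.3224.
Denominator: A*dh = 56 * 5.03 = 281.68.
K = 1.3224 / 281.68 = 0.004695 m/s.

0.004695


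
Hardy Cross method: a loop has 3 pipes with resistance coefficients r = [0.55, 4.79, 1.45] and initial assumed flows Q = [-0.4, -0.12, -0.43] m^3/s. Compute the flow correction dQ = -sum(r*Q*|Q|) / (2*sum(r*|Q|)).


Numerator terms (r*Q*|Q|): 0.55*-0.4*|-0.4| = -0.088; 4.79*-0.12*|-0.12| = -0.069; 1.45*-0.43*|-0.43| = -0.2681.
Sum of numerator = -0.4251.
Denominator terms (r*|Q|): 0.55*|-0.4| = 0.22; 4.79*|-0.12| = 0.5748; 1.45*|-0.43| = 0.6235.
2 * sum of denominator = 2 * 1.4183 = 2.8366.
dQ = --0.4251 / 2.8366 = 0.1499 m^3/s.

0.1499


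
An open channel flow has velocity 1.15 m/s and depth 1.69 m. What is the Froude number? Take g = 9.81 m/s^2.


The Froude number is defined as Fr = V / sqrt(g*y).
g*y = 9.81 * 1.69 = 16.5789.
sqrt(g*y) = sqrt(16.5789) = 4.0717.
Fr = 1.15 / 4.0717 = 0.2824.

0.2824


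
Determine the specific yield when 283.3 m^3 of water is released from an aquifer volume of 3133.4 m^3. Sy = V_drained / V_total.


Specific yield Sy = Volume drained / Total volume.
Sy = 283.3 / 3133.4
   = 0.0904.

0.0904


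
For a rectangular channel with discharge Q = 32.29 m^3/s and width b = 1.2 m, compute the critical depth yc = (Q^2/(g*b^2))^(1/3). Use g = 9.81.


Using yc = (Q^2 / (g * b^2))^(1/3):
Q^2 = 32.29^2 = 1042.64.
g * b^2 = 9.81 * 1.2^2 = 9.81 * 1.44 = 14.13.
Q^2 / (g*b^2) = 1042.64 / 14.13 = 73.7891.
yc = 73.7891^(1/3) = 4.1947 m.

4.1947


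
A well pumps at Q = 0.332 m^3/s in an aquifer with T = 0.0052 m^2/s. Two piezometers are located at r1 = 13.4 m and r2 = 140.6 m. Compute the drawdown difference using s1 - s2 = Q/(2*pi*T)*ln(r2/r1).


Thiem equation: s1 - s2 = Q/(2*pi*T) * ln(r2/r1).
ln(r2/r1) = ln(140.6/13.4) = 2.3507.
Q/(2*pi*T) = 0.332 / (2*pi*0.0052) = 0.332 / 0.0327 = 10.1614.
s1 - s2 = 10.1614 * 2.3507 = 23.8861 m.

23.8861


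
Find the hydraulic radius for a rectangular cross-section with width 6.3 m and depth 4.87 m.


For a rectangular section:
Flow area A = b * y = 6.3 * 4.87 = 30.68 m^2.
Wetted perimeter P = b + 2y = 6.3 + 2*4.87 = 16.04 m.
Hydraulic radius R = A/P = 30.68 / 16.04 = 1.9128 m.

1.9128


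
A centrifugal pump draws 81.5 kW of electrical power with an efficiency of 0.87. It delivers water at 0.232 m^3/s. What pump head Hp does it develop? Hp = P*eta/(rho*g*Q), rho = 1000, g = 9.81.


Pump head formula: Hp = P * eta / (rho * g * Q).
Numerator: P * eta = 81.5 * 1000 * 0.87 = 70905.0 W.
Denominator: rho * g * Q = 1000 * 9.81 * 0.232 = 2275.92.
Hp = 70905.0 / 2275.92 = 31.15 m.

31.15


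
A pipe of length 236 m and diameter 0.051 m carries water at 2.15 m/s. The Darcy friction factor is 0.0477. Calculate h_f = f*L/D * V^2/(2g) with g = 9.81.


Darcy-Weisbach equation: h_f = f * (L/D) * V^2/(2g).
f * L/D = 0.0477 * 236/0.051 = 220.7294.
V^2/(2g) = 2.15^2 / (2*9.81) = 4.6225 / 19.62 = 0.2356 m.
h_f = 220.7294 * 0.2356 = 52.004 m.

52.004


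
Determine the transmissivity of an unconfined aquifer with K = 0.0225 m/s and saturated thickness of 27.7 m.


Transmissivity is defined as T = K * h.
T = 0.0225 * 27.7
  = 0.6232 m^2/s.

0.6232


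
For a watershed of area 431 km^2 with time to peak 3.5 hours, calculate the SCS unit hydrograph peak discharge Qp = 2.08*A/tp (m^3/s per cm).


SCS formula: Qp = 2.08 * A / tp.
Qp = 2.08 * 431 / 3.5
   = 896.48 / 3.5
   = 256.14 m^3/s per cm.

256.14


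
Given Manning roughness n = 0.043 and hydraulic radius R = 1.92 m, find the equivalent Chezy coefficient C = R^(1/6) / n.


The Chezy coefficient relates to Manning's n through C = R^(1/6) / n.
R^(1/6) = 1.92^(1/6) = 1.114851.
C = 1.114851 / 0.043 = 25.93 m^(1/2)/s.

25.93


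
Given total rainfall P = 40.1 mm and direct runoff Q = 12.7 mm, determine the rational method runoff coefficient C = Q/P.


The runoff coefficient C = runoff depth / rainfall depth.
C = 12.7 / 40.1
  = 0.3167.

0.3167


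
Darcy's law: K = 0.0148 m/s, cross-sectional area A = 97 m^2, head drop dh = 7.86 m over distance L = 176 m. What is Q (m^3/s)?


Darcy's law: Q = K * A * i, where i = dh/L.
Hydraulic gradient i = 7.86 / 176 = 0.044659.
Q = 0.0148 * 97 * 0.044659
  = 0.0641 m^3/s.

0.0641


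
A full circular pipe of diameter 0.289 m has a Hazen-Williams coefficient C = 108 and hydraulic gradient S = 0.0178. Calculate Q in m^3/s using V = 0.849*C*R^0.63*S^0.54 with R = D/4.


For a full circular pipe, R = D/4 = 0.289/4 = 0.0722 m.
V = 0.849 * 108 * 0.0722^0.63 * 0.0178^0.54
  = 0.849 * 108 * 0.191015 * 0.11356
  = 1.989 m/s.
Pipe area A = pi*D^2/4 = pi*0.289^2/4 = 0.0656 m^2.
Q = A * V = 0.0656 * 1.989 = 0.1305 m^3/s.

0.1305


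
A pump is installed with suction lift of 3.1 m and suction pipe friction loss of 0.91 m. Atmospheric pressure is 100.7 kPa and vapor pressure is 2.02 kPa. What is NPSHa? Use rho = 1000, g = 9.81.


NPSHa = p_atm/(rho*g) - z_s - hf_s - p_vap/(rho*g).
p_atm/(rho*g) = 100.7*1000 / (1000*9.81) = 10.265 m.
p_vap/(rho*g) = 2.02*1000 / (1000*9.81) = 0.206 m.
NPSHa = 10.265 - 3.1 - 0.91 - 0.206
      = 6.05 m.

6.05


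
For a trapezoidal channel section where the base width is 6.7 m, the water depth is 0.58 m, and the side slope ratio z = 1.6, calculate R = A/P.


For a trapezoidal section with side slope z:
A = (b + z*y)*y = (6.7 + 1.6*0.58)*0.58 = 4.424 m^2.
P = b + 2*y*sqrt(1 + z^2) = 6.7 + 2*0.58*sqrt(1 + 1.6^2) = 8.889 m.
R = A/P = 4.424 / 8.889 = 0.4977 m.

0.4977


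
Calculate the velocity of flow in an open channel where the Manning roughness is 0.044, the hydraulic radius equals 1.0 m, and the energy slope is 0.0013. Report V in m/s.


Manning's equation gives V = (1/n) * R^(2/3) * S^(1/2).
First, compute R^(2/3) = 1.0^(2/3) = 1.0.
Next, S^(1/2) = 0.0013^(1/2) = 0.036056.
Then 1/n = 1/0.044 = 22.73.
V = 22.73 * 1.0 * 0.036056 = 0.8194 m/s.

0.8194


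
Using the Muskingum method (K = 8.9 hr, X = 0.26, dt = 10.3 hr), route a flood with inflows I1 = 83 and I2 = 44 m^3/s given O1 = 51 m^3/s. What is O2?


Muskingum coefficients:
denom = 2*K*(1-X) + dt = 2*8.9*(1-0.26) + 10.3 = 23.472.
C0 = (dt - 2*K*X)/denom = (10.3 - 2*8.9*0.26)/23.472 = 0.2416.
C1 = (dt + 2*K*X)/denom = (10.3 + 2*8.9*0.26)/23.472 = 0.636.
C2 = (2*K*(1-X) - dt)/denom = 0.1224.
O2 = C0*I2 + C1*I1 + C2*O1
   = 0.2416*44 + 0.636*83 + 0.1224*51
   = 69.66 m^3/s.

69.66


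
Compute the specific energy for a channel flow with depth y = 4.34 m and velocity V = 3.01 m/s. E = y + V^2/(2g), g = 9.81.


Specific energy E = y + V^2/(2g).
Velocity head = V^2/(2g) = 3.01^2 / (2*9.81) = 9.0601 / 19.62 = 0.4618 m.
E = 4.34 + 0.4618 = 4.8018 m.

4.8018


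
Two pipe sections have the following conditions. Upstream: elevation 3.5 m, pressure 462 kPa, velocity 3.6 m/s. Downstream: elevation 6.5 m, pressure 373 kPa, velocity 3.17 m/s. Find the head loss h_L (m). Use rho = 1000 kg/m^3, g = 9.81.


Total head at each section: H = z + p/(rho*g) + V^2/(2g).
H1 = 3.5 + 462*1000/(1000*9.81) + 3.6^2/(2*9.81)
   = 3.5 + 47.095 + 0.6606
   = 51.255 m.
H2 = 6.5 + 373*1000/(1000*9.81) + 3.17^2/(2*9.81)
   = 6.5 + 38.022 + 0.5122
   = 45.035 m.
h_L = H1 - H2 = 51.255 - 45.035 = 6.221 m.

6.221


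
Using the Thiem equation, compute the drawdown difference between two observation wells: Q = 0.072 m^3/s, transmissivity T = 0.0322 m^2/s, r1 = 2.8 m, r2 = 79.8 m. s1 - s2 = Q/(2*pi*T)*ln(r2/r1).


Thiem equation: s1 - s2 = Q/(2*pi*T) * ln(r2/r1).
ln(r2/r1) = ln(79.8/2.8) = 3.3499.
Q/(2*pi*T) = 0.072 / (2*pi*0.0322) = 0.072 / 0.2023 = 0.3559.
s1 - s2 = 0.3559 * 3.3499 = 1.1921 m.

1.1921


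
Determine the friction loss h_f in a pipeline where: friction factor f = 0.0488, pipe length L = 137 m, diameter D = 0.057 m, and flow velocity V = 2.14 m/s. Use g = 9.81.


Darcy-Weisbach equation: h_f = f * (L/D) * V^2/(2g).
f * L/D = 0.0488 * 137/0.057 = 117.2912.
V^2/(2g) = 2.14^2 / (2*9.81) = 4.5796 / 19.62 = 0.2334 m.
h_f = 117.2912 * 0.2334 = 27.378 m.

27.378


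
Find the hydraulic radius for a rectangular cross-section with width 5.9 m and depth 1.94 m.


For a rectangular section:
Flow area A = b * y = 5.9 * 1.94 = 11.45 m^2.
Wetted perimeter P = b + 2y = 5.9 + 2*1.94 = 9.78 m.
Hydraulic radius R = A/P = 11.45 / 9.78 = 1.1703 m.

1.1703


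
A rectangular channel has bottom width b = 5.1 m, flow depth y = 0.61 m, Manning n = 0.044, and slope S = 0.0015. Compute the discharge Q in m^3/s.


For a rectangular channel, the cross-sectional area A = b * y = 5.1 * 0.61 = 3.11 m^2.
The wetted perimeter P = b + 2y = 5.1 + 2*0.61 = 6.32 m.
Hydraulic radius R = A/P = 3.11/6.32 = 0.4922 m.
Velocity V = (1/n)*R^(2/3)*S^(1/2) = (1/0.044)*0.4922^(2/3)*0.0015^(1/2) = 0.5488 m/s.
Discharge Q = A * V = 3.11 * 0.5488 = 1.707 m^3/s.

1.707


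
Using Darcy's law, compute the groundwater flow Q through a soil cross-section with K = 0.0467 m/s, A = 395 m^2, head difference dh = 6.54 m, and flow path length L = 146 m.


Darcy's law: Q = K * A * i, where i = dh/L.
Hydraulic gradient i = 6.54 / 146 = 0.044795.
Q = 0.0467 * 395 * 0.044795
  = 0.8263 m^3/s.

0.8263


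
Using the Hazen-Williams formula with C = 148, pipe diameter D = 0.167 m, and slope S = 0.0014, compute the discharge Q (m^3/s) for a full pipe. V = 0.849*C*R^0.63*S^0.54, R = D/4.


For a full circular pipe, R = D/4 = 0.167/4 = 0.0418 m.
V = 0.849 * 148 * 0.0418^0.63 * 0.0014^0.54
  = 0.849 * 148 * 0.135211 * 0.028768
  = 0.4888 m/s.
Pipe area A = pi*D^2/4 = pi*0.167^2/4 = 0.0219 m^2.
Q = A * V = 0.0219 * 0.4888 = 0.0107 m^3/s.

0.0107


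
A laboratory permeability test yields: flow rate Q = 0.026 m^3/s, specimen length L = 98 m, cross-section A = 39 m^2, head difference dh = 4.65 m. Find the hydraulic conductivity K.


From K = Q*L / (A*dh):
Numerator: Q*L = 0.026 * 98 = 2.548.
Denominator: A*dh = 39 * 4.65 = 181.35.
K = 2.548 / 181.35 = 0.01405 m/s.

0.01405


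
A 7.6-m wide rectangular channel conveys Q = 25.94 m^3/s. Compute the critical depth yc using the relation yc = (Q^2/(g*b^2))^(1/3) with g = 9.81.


Using yc = (Q^2 / (g * b^2))^(1/3):
Q^2 = 25.94^2 = 672.88.
g * b^2 = 9.81 * 7.6^2 = 9.81 * 57.76 = 566.63.
Q^2 / (g*b^2) = 672.88 / 566.63 = 1.1875.
yc = 1.1875^(1/3) = 1.059 m.

1.059


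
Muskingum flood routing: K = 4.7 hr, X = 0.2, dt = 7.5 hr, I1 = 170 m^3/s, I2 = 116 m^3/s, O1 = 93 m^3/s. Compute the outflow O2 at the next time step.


Muskingum coefficients:
denom = 2*K*(1-X) + dt = 2*4.7*(1-0.2) + 7.5 = 15.02.
C0 = (dt - 2*K*X)/denom = (7.5 - 2*4.7*0.2)/15.02 = 0.3742.
C1 = (dt + 2*K*X)/denom = (7.5 + 2*4.7*0.2)/15.02 = 0.6245.
C2 = (2*K*(1-X) - dt)/denom = 0.0013.
O2 = C0*I2 + C1*I1 + C2*O1
   = 0.3742*116 + 0.6245*170 + 0.0013*93
   = 149.69 m^3/s.

149.69


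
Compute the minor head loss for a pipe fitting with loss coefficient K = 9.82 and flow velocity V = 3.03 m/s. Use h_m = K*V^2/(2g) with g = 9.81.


Minor loss formula: h_m = K * V^2/(2g).
V^2 = 3.03^2 = 9.1809.
V^2/(2g) = 9.1809 / 19.62 = 0.4679 m.
h_m = 9.82 * 0.4679 = 4.5951 m.

4.5951


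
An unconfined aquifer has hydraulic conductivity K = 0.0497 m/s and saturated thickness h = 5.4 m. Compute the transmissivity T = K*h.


Transmissivity is defined as T = K * h.
T = 0.0497 * 5.4
  = 0.2684 m^2/s.

0.2684


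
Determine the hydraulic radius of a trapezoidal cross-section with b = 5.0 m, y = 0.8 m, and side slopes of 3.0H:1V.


For a trapezoidal section with side slope z:
A = (b + z*y)*y = (5.0 + 3.0*0.8)*0.8 = 5.92 m^2.
P = b + 2*y*sqrt(1 + z^2) = 5.0 + 2*0.8*sqrt(1 + 3.0^2) = 10.06 m.
R = A/P = 5.92 / 10.06 = 0.5885 m.

0.5885


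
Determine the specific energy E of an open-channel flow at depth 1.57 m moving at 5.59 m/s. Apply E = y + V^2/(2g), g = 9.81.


Specific energy E = y + V^2/(2g).
Velocity head = V^2/(2g) = 5.59^2 / (2*9.81) = 31.2481 / 19.62 = 1.5927 m.
E = 1.57 + 1.5927 = 3.1627 m.

3.1627


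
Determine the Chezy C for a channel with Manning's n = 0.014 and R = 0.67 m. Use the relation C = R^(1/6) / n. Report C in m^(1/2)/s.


The Chezy coefficient relates to Manning's n through C = R^(1/6) / n.
R^(1/6) = 0.67^(1/6) = 0.935433.
C = 0.935433 / 0.014 = 66.82 m^(1/2)/s.

66.82


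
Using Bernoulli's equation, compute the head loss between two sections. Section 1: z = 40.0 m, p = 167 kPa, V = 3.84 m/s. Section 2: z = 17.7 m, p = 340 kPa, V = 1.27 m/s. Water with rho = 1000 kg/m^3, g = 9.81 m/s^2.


Total head at each section: H = z + p/(rho*g) + V^2/(2g).
H1 = 40.0 + 167*1000/(1000*9.81) + 3.84^2/(2*9.81)
   = 40.0 + 17.023 + 0.7516
   = 57.775 m.
H2 = 17.7 + 340*1000/(1000*9.81) + 1.27^2/(2*9.81)
   = 17.7 + 34.659 + 0.0822
   = 52.441 m.
h_L = H1 - H2 = 57.775 - 52.441 = 5.334 m.

5.334


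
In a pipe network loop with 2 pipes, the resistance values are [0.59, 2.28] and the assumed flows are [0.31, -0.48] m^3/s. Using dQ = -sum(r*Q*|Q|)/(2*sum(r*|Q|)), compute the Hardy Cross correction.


Numerator terms (r*Q*|Q|): 0.59*0.31*|0.31| = 0.0567; 2.28*-0.48*|-0.48| = -0.5253.
Sum of numerator = -0.4686.
Denominator terms (r*|Q|): 0.59*|0.31| = 0.1829; 2.28*|-0.48| = 1.0944.
2 * sum of denominator = 2 * 1.2773 = 2.5546.
dQ = --0.4686 / 2.5546 = 0.1834 m^3/s.

0.1834


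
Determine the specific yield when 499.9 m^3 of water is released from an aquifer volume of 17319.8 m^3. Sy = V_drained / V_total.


Specific yield Sy = Volume drained / Total volume.
Sy = 499.9 / 17319.8
   = 0.0289.

0.0289


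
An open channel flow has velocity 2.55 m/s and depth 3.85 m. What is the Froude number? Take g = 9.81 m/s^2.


The Froude number is defined as Fr = V / sqrt(g*y).
g*y = 9.81 * 3.85 = 37.7685.
sqrt(g*y) = sqrt(37.7685) = 6.1456.
Fr = 2.55 / 6.1456 = 0.4149.

0.4149


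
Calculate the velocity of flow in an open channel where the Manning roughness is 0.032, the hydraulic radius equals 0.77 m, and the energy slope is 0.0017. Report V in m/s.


Manning's equation gives V = (1/n) * R^(2/3) * S^(1/2).
First, compute R^(2/3) = 0.77^(2/3) = 0.8401.
Next, S^(1/2) = 0.0017^(1/2) = 0.041231.
Then 1/n = 1/0.032 = 31.25.
V = 31.25 * 0.8401 * 0.041231 = 1.0824 m/s.

1.0824


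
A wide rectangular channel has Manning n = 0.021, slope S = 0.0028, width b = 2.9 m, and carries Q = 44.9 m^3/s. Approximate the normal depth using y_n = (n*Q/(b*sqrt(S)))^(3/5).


We use the wide-channel approximation y_n = (n*Q/(b*sqrt(S)))^(3/5).
sqrt(S) = sqrt(0.0028) = 0.052915.
Numerator: n*Q = 0.021 * 44.9 = 0.9429.
Denominator: b*sqrt(S) = 2.9 * 0.052915 = 0.153453.
arg = 6.1445.
y_n = 6.1445^(3/5) = 2.9723 m.

2.9723


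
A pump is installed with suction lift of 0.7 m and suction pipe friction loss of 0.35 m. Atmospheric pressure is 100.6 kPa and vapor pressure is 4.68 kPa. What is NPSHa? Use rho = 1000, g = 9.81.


NPSHa = p_atm/(rho*g) - z_s - hf_s - p_vap/(rho*g).
p_atm/(rho*g) = 100.6*1000 / (1000*9.81) = 10.255 m.
p_vap/(rho*g) = 4.68*1000 / (1000*9.81) = 0.477 m.
NPSHa = 10.255 - 0.7 - 0.35 - 0.477
      = 8.73 m.

8.73


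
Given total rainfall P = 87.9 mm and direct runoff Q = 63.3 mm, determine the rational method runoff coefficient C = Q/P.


The runoff coefficient C = runoff depth / rainfall depth.
C = 63.3 / 87.9
  = 0.7201.

0.7201


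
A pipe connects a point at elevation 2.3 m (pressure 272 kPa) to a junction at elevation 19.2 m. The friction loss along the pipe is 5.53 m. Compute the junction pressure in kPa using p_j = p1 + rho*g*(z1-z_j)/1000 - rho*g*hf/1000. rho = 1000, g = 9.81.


Junction pressure: p_j = p1 + rho*g*(z1 - z_j)/1000 - rho*g*hf/1000.
Elevation term = 1000*9.81*(2.3 - 19.2)/1000 = -165.789 kPa.
Friction term = 1000*9.81*5.53/1000 = 54.249 kPa.
p_j = 272 + -165.789 - 54.249 = 51.96 kPa.

51.96


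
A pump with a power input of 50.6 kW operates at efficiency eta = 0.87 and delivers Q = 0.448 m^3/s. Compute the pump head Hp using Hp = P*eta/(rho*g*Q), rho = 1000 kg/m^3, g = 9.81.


Pump head formula: Hp = P * eta / (rho * g * Q).
Numerator: P * eta = 50.6 * 1000 * 0.87 = 44022.0 W.
Denominator: rho * g * Q = 1000 * 9.81 * 0.448 = 4394.88.
Hp = 44022.0 / 4394.88 = 10.02 m.

10.02


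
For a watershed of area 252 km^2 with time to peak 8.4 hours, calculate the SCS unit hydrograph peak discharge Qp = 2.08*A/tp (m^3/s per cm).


SCS formula: Qp = 2.08 * A / tp.
Qp = 2.08 * 252 / 8.4
   = 524.16 / 8.4
   = 62.4 m^3/s per cm.

62.4


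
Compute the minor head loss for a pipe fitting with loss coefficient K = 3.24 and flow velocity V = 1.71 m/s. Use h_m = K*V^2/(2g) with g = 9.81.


Minor loss formula: h_m = K * V^2/(2g).
V^2 = 1.71^2 = 2.9241.
V^2/(2g) = 2.9241 / 19.62 = 0.149 m.
h_m = 3.24 * 0.149 = 0.4829 m.

0.4829


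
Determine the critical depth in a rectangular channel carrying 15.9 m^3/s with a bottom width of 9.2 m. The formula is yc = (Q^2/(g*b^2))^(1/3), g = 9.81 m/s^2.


Using yc = (Q^2 / (g * b^2))^(1/3):
Q^2 = 15.9^2 = 252.81.
g * b^2 = 9.81 * 9.2^2 = 9.81 * 84.64 = 830.32.
Q^2 / (g*b^2) = 252.81 / 830.32 = 0.3045.
yc = 0.3045^(1/3) = 0.6727 m.

0.6727


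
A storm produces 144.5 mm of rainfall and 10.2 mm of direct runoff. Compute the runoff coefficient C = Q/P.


The runoff coefficient C = runoff depth / rainfall depth.
C = 10.2 / 144.5
  = 0.0706.

0.0706


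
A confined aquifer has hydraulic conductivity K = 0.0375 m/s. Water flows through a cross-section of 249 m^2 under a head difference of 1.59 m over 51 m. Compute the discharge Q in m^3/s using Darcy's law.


Darcy's law: Q = K * A * i, where i = dh/L.
Hydraulic gradient i = 1.59 / 51 = 0.031176.
Q = 0.0375 * 249 * 0.031176
  = 0.2911 m^3/s.

0.2911


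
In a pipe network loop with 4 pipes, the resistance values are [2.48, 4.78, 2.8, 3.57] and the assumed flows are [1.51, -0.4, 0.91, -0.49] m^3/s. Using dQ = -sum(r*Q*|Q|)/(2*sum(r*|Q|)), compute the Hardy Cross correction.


Numerator terms (r*Q*|Q|): 2.48*1.51*|1.51| = 5.6546; 4.78*-0.4*|-0.4| = -0.7648; 2.8*0.91*|0.91| = 2.3187; 3.57*-0.49*|-0.49| = -0.8572.
Sum of numerator = 6.3514.
Denominator terms (r*|Q|): 2.48*|1.51| = 3.7448; 4.78*|-0.4| = 1.912; 2.8*|0.91| = 2.548; 3.57*|-0.49| = 1.7493.
2 * sum of denominator = 2 * 9.9541 = 19.9082.
dQ = -6.3514 / 19.9082 = -0.319 m^3/s.

-0.319
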